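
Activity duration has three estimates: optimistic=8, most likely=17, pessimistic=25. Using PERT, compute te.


te = (o + 4m + p) / 6
= (8 + 4×17 + 25) / 6
= (8 + 68 + 25) / 6
= 101 / 6
= 16.83


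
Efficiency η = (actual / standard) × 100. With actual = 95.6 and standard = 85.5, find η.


Efficiency = (actual / standard) × 100
= (95.6 / 85.5) × 100
= 111.8%


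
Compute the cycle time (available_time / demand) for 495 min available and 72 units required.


Cycle time = available time / demand
= 495 / 72
= 6.88 min/unit


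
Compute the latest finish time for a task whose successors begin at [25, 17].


LF = min of all successor start times
Successors start at: [25, 17]
LF = min(25, 17)
= 17


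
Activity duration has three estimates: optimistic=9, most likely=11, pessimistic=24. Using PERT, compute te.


te = (o + 4m + p) / 6
= (9 + 4×11 + 24) / 6
= (9 + 44 + 24) / 6
= 77 / 6
= 12.83


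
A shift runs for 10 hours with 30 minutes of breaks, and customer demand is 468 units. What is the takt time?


Available = 10×60 - 30 = 570 min
Takt time = 570 / 468
= 1.22 min/unit


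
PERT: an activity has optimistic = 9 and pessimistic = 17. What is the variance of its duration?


σ² = ((p - o) / 6)² = (p - o)² / 36
= (17 - 9)² / 36
= 8² / 36
= 64 / 36
= 1.7778


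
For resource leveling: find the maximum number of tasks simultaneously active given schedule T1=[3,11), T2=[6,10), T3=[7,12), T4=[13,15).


Check each time point for overlaps:
  t=7: 3 tasks active (T1, T2, T3)
Max concurrent = 3


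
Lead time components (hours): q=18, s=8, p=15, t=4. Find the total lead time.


Lead time = queue + setup + processing + transit
= 18 + 8 + 15 + 4
= 45 hours


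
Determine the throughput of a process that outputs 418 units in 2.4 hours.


Throughput = units / time
= 418 / 2.4
= 174.2 units/hour


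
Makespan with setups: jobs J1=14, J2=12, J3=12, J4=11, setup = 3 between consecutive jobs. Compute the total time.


Makespan = Σ processing + (n-1) × setup
= (14 + 12 + 12 + 11) + (4-1)×3
= 49 + 9
= 58 time units


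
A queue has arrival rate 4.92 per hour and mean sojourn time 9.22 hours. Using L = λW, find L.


Little's law: L = λ × W
= 4.92 × 9.22
= 45.36


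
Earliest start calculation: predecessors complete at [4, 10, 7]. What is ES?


ES = max of all predecessor completion times
Predecessors: [4, 10, 7]
ES = max(4, 10, 7)
= 10


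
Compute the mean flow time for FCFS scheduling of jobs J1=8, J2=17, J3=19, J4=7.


Completion times:
  J1: completes at 8
  J2: completes at 25
  J3: completes at 44
  J4: completes at 51
Sum = 128
Average = 128/4
= 32.00


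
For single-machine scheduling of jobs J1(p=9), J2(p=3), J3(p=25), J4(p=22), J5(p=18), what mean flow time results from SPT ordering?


SPT order: J2 → J1 → J5 → J4 → J3
Completion times:
  J2: C=3
  J1: C=12
  J5: C=30
  J4: C=52
  J3: C=77
Sum = 174, n = 5
Mean flow = 174/5
= 34.80


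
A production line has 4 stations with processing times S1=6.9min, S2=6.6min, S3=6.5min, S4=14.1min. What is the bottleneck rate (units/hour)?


Bottleneck = longest station time
Station times: [6.9, 6.6, 6.5, 14.1]
Max = 14.1 min
Rate = 60 / 14.1
= 4.26 units/hour (bottleneck: 14.1min)


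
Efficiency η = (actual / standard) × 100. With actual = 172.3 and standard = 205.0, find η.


Efficiency = (actual / standard) × 100
= (172.3 / 205.0) × 100
= 84.0%


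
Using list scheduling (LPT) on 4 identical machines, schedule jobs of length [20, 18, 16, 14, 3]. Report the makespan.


Jobs (LPT sorted): [20, 18, 16, 14, 3]
Machines: 4
  J=20 → Machine 1 (load: 0+20=20)
  J=18 → Machine 2 (load: 0+18=18)
  J=16 → Machine 3 (load: 0+16=16)
  J=14 → Machine 4 (load: 0+14=14)
  J=3 → Machine 4 (load: 14+3=17)
Machine loads: [20, 18, 16, 17]
Makespan = max = 20 time units


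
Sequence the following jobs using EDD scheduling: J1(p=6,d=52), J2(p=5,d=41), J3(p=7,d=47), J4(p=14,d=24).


EDD: sort by earliest due date
  J4: d=24, p=14
  J2: d=41, p=5
  J3: d=47, p=7
  J1: d=52, p=6
Order: J4 → J2 → J3 → J1


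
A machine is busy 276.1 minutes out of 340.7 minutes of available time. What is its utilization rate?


Utilization = busy / total × 100
= 276.1 / 340.7 × 100
= 81.0%


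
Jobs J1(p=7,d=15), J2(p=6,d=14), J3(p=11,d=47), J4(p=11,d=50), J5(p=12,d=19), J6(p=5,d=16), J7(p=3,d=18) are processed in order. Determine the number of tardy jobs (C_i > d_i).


Completion vs due date:
  J1: C=7, d=15 → on time
  J2: C=13, d=14 → on time
  J3: C=24, d=47 → on time
  J4: C=35, d=50 → on time
  J5: C=47, d=19 → TARDY
  J6: C=52, d=16 → TARDY
  J7: C=55, d=18 → TARDY
Tardy jobs: J5, J6, J7
Count = 3


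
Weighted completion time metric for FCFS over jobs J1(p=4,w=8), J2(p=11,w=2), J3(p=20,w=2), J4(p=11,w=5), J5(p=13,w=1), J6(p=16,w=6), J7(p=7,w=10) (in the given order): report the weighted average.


Completion times:
  J1: C=4, w×C=8×4=32
  J2: C=15, w×C=2×15=30
  J3: C=35, w×C=2×35=70
  J4: C=46, w×C=5×46=230
  J5: C=59, w×C=1×59=59
  J6: C=75, w×C=6×75=450
  J7: C=82, w×C=10×82=820
Sum w×C = 1691
Sum w = 34
Weighted avg = 1691/34
= 49.74


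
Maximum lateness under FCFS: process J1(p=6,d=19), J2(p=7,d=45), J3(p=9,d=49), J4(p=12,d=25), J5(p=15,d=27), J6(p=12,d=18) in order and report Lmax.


Lateness per job (L = C - d):
  J1: C=6, d=19, L=-13
  J2: C=13, d=45, L=-32
  J3: C=22, d=49, L=-27
  J4: C=34, d=25, L=9
  J5: C=49, d=27, L=22
  J6: C=61, d=18, L=43
Lmax = max(-13, -32, -27, 9, 22, 43)
= 43


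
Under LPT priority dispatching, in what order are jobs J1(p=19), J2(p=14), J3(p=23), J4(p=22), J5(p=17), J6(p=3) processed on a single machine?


LPT: sort by longest processing time first
  J3: p=23
  J4: p=22
  J1: p=19
  J5: p=17
  J2: p=14
  J6: p=3
Order: J3 → J4 → J1 → J5 → J2 → J6


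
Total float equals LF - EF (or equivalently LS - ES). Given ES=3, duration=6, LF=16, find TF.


EF = ES + duration = 3 + 6 = 9
LS = LF - duration = 16 - 6 = 10
Total Float = LF - EF = 16 - 9
(or LS - ES = 10 - 3)
= 7


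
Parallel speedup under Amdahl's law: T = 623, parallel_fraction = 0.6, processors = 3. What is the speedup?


Amdahl's law: T_p = T × ((1-p) + p/N)
= 623 × ((1-0.6) + 0.6/3)
= 623 × (0.40 + 0.2000)
= 623 × 0.6000
= 373.80
Speedup = 623/373.80
= 1.67×


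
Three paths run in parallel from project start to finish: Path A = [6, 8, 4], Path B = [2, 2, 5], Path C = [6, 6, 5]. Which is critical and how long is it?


Path A: 6 + 8 + 4 = 18
Path B: 2 + 2 + 5 = 9
Path C: 6 + 6 + 5 = 17
Critical path = longest = max(18, 9, 17)
= 18 (Path A)


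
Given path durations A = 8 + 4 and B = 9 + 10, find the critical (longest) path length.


Path A: 8 + 4 = 12
Path B: 9 + 10 = 19
Critical path = longest = max(12, 19)
= 19 (Path B)


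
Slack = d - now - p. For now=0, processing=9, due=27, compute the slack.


Slack = due - current_time - processing
= 27 - 0 - 9
= 18


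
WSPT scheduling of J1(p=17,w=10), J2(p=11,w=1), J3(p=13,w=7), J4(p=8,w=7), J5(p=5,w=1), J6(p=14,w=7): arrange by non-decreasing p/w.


WSPT (Smith's rule): sort by p/w ascending
  J4: p/w = 8/7 = 1.143
  J1: p/w = 17/10 = 1.700
  J3: p/w = 13/7 = 1.857
  J6: p/w = 14/7 = 2.000
  J5: p/w = 5/1 = 5.000
  J2: p/w = 11/1 = 11.000
Order: J4 → J1 → J3 → J6 → J5 → J2


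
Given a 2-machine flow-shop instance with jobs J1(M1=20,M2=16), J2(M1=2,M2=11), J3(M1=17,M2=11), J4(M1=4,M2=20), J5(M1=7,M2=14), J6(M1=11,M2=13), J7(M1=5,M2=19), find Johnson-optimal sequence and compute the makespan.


Johnson's rule:
Group 1 (M1≤M2, sort by M1): ['J2', 'J4', 'J7', 'J5', 'J6']
Group 2 (M1>M2, sort desc M2): ['J1', 'J3']
Sequence: J2 → J4 → J7 → J5 → J6 → J1 → J3
Makespan calculation:
  J2: M1 done=2, M2 done=13
  J4: M1 done=6, M2 done=33
  J7: M1 done=11, M2 done=52
  J5: M1 done=18, M2 done=66
  J6: M1 done=29, M2 done=79
  J1: M1 done=49, M2 done=95
  J3: M1 done=66, M2 done=106
= Sequence: J2 → J4 → J7 → J5 → J6 → J1 → J3, Makespan: 106


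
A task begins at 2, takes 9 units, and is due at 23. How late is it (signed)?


Completion = 2 + 9 = 11
Lateness = C - d = 11 - 23
= -12


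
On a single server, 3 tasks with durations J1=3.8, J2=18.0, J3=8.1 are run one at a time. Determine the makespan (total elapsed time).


Sequential makespan: sum all processing times
= 3.8 + 18.0 + 8.1
= 29.9 time units


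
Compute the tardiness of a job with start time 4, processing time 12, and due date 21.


Completion = start + processing = 4 + 12 = 16
Tardiness = max(0, C - d) = max(0, 16 - 21)
= max(0, -5)
= 0


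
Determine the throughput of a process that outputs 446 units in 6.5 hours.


Throughput = units / time
= 446 / 6.5
= 68.6 units/hour


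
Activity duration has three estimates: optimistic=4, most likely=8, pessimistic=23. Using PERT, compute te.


te = (o + 4m + p) / 6
= (4 + 4×8 + 23) / 6
= (4 + 32 + 23) / 6
= 59 / 6
= 9.83


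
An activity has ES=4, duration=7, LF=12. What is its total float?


EF = ES + duration = 4 + 7 = 11
LS = LF - duration = 12 - 7 = 5
Total Float = LF - EF = 12 - 11
(or LS - ES = 5 - 4)
= 1


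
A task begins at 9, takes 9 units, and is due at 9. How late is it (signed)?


Completion = 9 + 9 = 18
Lateness = C - d = 18 - 9
= 9


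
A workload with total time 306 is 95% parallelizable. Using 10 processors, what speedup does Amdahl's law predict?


Amdahl's law: T_p = T × ((1-p) + p/N)
= 306 × ((1-0.95) + 0.95/10)
= 306 × (0.05 + 0.0950)
= 306 × 0.1450
= 44.37
Speedup = 306/44.37
= 6.90×


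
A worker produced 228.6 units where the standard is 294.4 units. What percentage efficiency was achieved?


Efficiency = (actual / standard) × 100
= (228.6 / 294.4) × 100
= 77.6%


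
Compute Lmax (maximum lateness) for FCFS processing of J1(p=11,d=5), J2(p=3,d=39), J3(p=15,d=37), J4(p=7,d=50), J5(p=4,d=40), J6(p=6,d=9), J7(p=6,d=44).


Lateness per job (L = C - d):
  J1: C=11, d=5, L=6
  J2: C=14, d=39, L=-25
  J3: C=29, d=37, L=-8
  J4: C=36, d=50, L=-14
  J5: C=40, d=40, L=0
  J6: C=46, d=9, L=37
  J7: C=52, d=44, L=8
Lmax = max(6, -25, -8, -14, 0, 37, 8)
= 37


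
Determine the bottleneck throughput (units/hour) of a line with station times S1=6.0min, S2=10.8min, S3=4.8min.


Bottleneck = longest station time
Station times: [6.0, 10.8, 4.8]
Max = 10.8 min
Rate = 60 / 10.8
= 5.56 units/hour (bottleneck: 10.8min)


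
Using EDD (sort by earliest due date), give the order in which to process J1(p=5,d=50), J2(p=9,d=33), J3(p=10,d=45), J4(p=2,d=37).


EDD: sort by earliest due date
  J2: d=33, p=9
  J4: d=37, p=2
  J3: d=45, p=10
  J1: d=50, p=5
Order: J2 → J4 → J3 → J1


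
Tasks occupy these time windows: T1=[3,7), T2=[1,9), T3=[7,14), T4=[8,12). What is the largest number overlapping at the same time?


Check each time point for overlaps:
  t=8: 3 tasks active (T2, T3, T4)
Max concurrent = 3


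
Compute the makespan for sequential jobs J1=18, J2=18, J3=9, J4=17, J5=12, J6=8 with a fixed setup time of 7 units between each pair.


Makespan = Σ processing + (n-1) × setup
= (18 + 18 + 9 + 17 + 12 + 8) + (6-1)×7
= 82 + 35
= 117 time units


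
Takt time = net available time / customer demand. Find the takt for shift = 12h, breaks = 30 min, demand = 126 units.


Available = 12×60 - 30 = 690 min
Takt time = 690 / 126
= 5.48 min/unit


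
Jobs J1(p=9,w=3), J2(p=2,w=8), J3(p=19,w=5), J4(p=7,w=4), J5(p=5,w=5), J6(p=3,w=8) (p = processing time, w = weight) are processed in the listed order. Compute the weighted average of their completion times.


Completion times:
  J1: C=9, w×C=3×9=27
  J2: C=11, w×C=8×11=88
  J3: C=30, w×C=5×30=150
  J4: C=37, w×C=4×37=148
  J5: C=42, w×C=5×42=210
  J6: C=45, w×C=8×45=360
Sum w×C = 983
Sum w = 33
Weighted avg = 983/33
= 29.79


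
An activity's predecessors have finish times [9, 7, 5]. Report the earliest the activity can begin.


ES = max of all predecessor completion times
Predecessors: [9, 7, 5]
ES = max(9, 7, 5)
= 9


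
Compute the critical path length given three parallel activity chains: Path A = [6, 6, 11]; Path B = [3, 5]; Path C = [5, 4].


Path A: 6 + 6 + 11 = 23
Path B: 3 + 5 = 8
Path C: 5 + 4 = 9
Critical path = longest = max(23, 8, 9)
= 23 (Path A)


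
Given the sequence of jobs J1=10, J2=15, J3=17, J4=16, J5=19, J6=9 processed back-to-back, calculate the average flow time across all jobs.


Completion times:
  J1: completes at 10
  J2: completes at 25
  J3: completes at 42
  J4: completes at 58
  J5: completes at 77
  J6: completes at 86
Sum = 298
Average = 298/6
= 49.67


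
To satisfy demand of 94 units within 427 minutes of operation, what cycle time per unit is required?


Cycle time = available time / demand
= 427 / 94
= 4.54 min/unit


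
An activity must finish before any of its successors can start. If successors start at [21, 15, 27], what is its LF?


LF = min of all successor start times
Successors start at: [21, 15, 27]
LF = min(21, 15, 27)
= 15


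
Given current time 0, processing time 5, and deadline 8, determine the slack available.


Slack = due - current_time - processing
= 8 - 0 - 5
= 3


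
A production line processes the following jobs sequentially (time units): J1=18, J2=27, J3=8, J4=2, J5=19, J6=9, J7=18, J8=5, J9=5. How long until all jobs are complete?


Sequential makespan: sum all processing times
= 18 + 27 + 8 + 2 + 19 + 9 + 18 + 5 + 5
= 111 time units


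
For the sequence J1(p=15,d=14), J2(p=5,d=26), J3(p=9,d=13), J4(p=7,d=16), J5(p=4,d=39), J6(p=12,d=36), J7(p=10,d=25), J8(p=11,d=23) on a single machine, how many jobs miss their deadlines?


Completion vs due date:
  J1: C=15, d=14 → TARDY
  J2: C=20, d=26 → on time
  J3: C=29, d=13 → TARDY
  J4: C=36, d=16 → TARDY
  J5: C=40, d=39 → TARDY
  J6: C=52, d=36 → TARDY
  J7: C=62, d=25 → TARDY
  J8: C=73, d=23 → TARDY
Tardy jobs: J1, J3, J4, J5, J6, J7, J8
Count = 7


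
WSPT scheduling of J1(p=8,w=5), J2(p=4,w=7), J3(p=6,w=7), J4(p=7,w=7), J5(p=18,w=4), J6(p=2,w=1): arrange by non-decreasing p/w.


WSPT (Smith's rule): sort by p/w ascending
  J2: p/w = 4/7 = 0.571
  J3: p/w = 6/7 = 0.857
  J4: p/w = 7/7 = 1.000
  J1: p/w = 8/5 = 1.600
  J6: p/w = 2/1 = 2.000
  J5: p/w = 18/4 = 4.500
Order: J2 → J3 → J4 → J1 → J6 → J5


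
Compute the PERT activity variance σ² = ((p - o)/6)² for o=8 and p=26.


σ² = ((p - o) / 6)² = (p - o)² / 36
= (26 - 8)² / 36
= 18² / 36
= 324 / 36
= 9.0000


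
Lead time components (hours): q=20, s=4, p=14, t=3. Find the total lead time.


Lead time = queue + setup + processing + transit
= 20 + 4 + 14 + 3
= 41 hours


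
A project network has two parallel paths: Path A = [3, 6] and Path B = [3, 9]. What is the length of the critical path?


Path A: 3 + 6 = 9
Path B: 3 + 9 = 12
Critical path = longest = max(9, 12)
= 12 (Path B)


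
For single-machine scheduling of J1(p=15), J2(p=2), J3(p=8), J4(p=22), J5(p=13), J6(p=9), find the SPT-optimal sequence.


SPT: sort by shortest processing time
  J2: p=2
  J3: p=8
  J6: p=9
  J5: p=13
  J1: p=15
  J4: p=22
Order: J2 → J3 → J6 → J5 → J1 → J4


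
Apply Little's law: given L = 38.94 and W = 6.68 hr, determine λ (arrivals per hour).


Little's law: L = λW → λ = L / W
= 38.94 / 6.68
= 5.83 per hour


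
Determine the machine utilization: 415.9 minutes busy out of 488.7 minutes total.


Utilization = busy / total × 100
= 415.9 / 488.7 × 100
= 85.1%


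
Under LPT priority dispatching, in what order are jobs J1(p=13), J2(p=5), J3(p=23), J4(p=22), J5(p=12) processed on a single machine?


LPT: sort by longest processing time first
  J3: p=23
  J4: p=22
  J1: p=13
  J5: p=12
  J2: p=5
Order: J3 → J4 → J1 → J5 → J2


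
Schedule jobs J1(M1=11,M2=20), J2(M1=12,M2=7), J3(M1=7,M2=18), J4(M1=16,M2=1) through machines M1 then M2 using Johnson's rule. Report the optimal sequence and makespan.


Johnson's rule:
Group 1 (M1≤M2, sort by M1): ['J3', 'J1']
Group 2 (M1>M2, sort desc M2): ['J2', 'J4']
Sequence: J3 → J1 → J2 → J4
Makespan calculation:
  J3: M1 done=7, M2 done=25
  J1: M1 done=18, M2 done=45
  J2: M1 done=30, M2 done=52
  J4: M1 done=46, M2 done=53
= Sequence: J3 → J1 → J2 → J4, Makespan: 53


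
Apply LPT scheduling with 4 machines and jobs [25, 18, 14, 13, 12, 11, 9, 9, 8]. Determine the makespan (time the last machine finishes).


Jobs (LPT sorted): [25, 18, 14, 13, 12, 11, 9, 9, 8]
Machines: 4
  J=25 → Machine 1 (load: 0+25=25)
  J=18 → Machine 2 (load: 0+18=18)
  J=14 → Machine 3 (load: 0+14=14)
  J=13 → Machine 4 (load: 0+13=13)
  J=12 → Machine 4 (load: 13+12=25)
  J=11 → Machine 3 (load: 14+11=25)
  J=9 → Machine 2 (load: 18+9=27)
  J=9 → Machine 1 (load: 25+9=34)
  J=8 → Machine 3 (load: 25+8=33)
Machine loads: [34, 27, 33, 25]
Makespan = max = 34 time units


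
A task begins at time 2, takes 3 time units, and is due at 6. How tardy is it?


Completion = start + processing = 2 + 3 = 5
Tardiness = max(0, C - d) = max(0, 5 - 6)
= max(0, -1)
= 0


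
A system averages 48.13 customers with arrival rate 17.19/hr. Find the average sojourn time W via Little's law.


Little's law: L = λW → W = L / λ
= 48.13 / 17.19
= 2.80 hours


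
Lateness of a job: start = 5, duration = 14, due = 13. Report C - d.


Completion = 5 + 14 = 19
Lateness = C - d = 19 - 13
= 6


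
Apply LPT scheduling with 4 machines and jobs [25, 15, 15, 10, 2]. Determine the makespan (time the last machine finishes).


Jobs (LPT sorted): [25, 15, 15, 10, 2]
Machines: 4
  J=25 → Machine 1 (load: 0+25=25)
  J=15 → Machine 2 (load: 0+15=15)
  J=15 → Machine 3 (load: 0+15=15)
  J=10 → Machine 4 (load: 0+10=10)
  J=2 → Machine 4 (load: 10+2=12)
Machine loads: [25, 15, 15, 12]
Makespan = max = 25 time units


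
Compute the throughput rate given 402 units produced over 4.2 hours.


Throughput = units / time
= 402 / 4.2
= 95.7 units/hour


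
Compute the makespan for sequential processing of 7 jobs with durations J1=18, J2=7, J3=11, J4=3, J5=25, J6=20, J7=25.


Sequential makespan: sum all processing times
= 18 + 7 + 11 + 3 + 25 + 20 + 25
= 109 time units


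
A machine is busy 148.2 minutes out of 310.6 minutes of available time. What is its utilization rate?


Utilization = busy / total × 100
= 148.2 / 310.6 × 100
= 47.7%


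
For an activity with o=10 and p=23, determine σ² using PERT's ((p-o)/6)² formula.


σ² = ((p - o) / 6)² = (p - o)² / 36
= (23 - 10)² / 36
= 13² / 36
= 169 / 36
= 4.6944


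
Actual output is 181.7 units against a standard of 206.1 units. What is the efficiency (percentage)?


Efficiency = (actual / standard) × 100
= (181.7 / 206.1) × 100
= 88.2%


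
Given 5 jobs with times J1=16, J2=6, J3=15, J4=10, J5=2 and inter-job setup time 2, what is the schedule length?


Makespan = Σ processing + (n-1) × setup
= (16 + 6 + 15 + 10 + 2) + (5-1)×2
= 49 + 8
= 57 time units


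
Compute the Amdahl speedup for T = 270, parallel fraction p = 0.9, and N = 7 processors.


Amdahl's law: T_p = T × ((1-p) + p/N)
= 270 × ((1-0.9) + 0.9/7)
= 270 × (0.10 + 0.1286)
= 270 × 0.2286
= 61.71
Speedup = 270/61.71
= 4.38×


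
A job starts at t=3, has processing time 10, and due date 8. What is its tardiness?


Completion = start + processing = 3 + 10 = 13
Tardiness = max(0, C - d) = max(0, 13 - 8)
= max(0, 5)
= 5


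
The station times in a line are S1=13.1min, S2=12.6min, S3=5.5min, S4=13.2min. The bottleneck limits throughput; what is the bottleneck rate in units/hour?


Bottleneck = longest station time
Station times: [13.1, 12.6, 5.5, 13.2]
Max = 13.2 min
Rate = 60 / 13.2
= 4.55 units/hour (bottleneck: 13.2min)


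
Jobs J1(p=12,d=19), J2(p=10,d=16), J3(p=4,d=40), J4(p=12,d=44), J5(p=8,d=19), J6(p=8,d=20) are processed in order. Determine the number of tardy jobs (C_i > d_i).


Completion vs due date:
  J1: C=12, d=19 → on time
  J2: C=22, d=16 → TARDY
  J3: C=26, d=40 → on time
  J4: C=38, d=44 → on time
  J5: C=46, d=19 → TARDY
  J6: C=54, d=20 → TARDY
Tardy jobs: J2, J5, J6
Count = 3


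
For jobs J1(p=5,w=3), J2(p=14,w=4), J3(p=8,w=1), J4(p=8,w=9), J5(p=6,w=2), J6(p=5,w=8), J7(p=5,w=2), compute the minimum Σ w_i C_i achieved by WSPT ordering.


WSPT order (by p/w): J6 → J4 → J1 → J7 → J5 → J2 → J3
  J6: C=5, w·C=8×5=40
  J4: C=13, w·C=9×13=117
  J1: C=18, w·C=3×18=54
  J7: C=23, w·C=2×23=46
  J5: C=29, w·C=2×29=58
  J2: C=43, w·C=4×43=172
  J3: C=51, w·C=1×51=51
Σ w·C = 538
= 538


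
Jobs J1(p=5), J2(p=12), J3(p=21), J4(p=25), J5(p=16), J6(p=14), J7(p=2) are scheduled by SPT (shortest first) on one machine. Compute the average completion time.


SPT order: J7 → J1 → J2 → J6 → J5 → J3 → J4
Completion times:
  J7: C=2
  J1: C=7
  J2: C=19
  J6: C=33
  J5: C=49
  J3: C=70
  J4: C=95
Sum = 275, n = 7
Mean flow = 275/7
= 39.29


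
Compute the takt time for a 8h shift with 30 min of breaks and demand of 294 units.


Available = 8×60 - 30 = 450 min
Takt time = 450 / 294
= 1.53 min/unit


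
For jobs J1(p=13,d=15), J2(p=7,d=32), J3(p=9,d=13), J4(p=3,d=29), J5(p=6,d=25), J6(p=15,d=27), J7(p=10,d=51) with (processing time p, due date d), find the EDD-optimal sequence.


EDD: sort by earliest due date
  J3: d=13, p=9
  J1: d=15, p=13
  J5: d=25, p=6
  J6: d=27, p=15
  J4: d=29, p=3
  J2: d=32, p=7
  J7: d=51, p=10
Order: J3 → J1 → J5 → J6 → J4 → J2 → J7


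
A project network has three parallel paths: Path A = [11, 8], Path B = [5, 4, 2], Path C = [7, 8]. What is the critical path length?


Path A: 11 + 8 = 19
Path B: 5 + 4 + 2 = 11
Path C: 7 + 8 = 15
Critical path = longest = max(19, 11, 15)
= 19 (Path A)


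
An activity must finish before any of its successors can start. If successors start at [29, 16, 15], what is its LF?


LF = min of all successor start times
Successors start at: [29, 16, 15]
LF = min(29, 16, 15)
= 15


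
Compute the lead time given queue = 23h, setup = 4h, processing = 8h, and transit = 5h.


Lead time = queue + setup + processing + transit
= 23 + 4 + 8 + 5
= 40 hours


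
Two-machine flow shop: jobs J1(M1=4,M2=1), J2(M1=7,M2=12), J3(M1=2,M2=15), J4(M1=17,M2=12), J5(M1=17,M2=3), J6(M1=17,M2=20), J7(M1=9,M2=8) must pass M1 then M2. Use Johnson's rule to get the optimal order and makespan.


Johnson's rule:
Group 1 (M1≤M2, sort by M1): ['J3', 'J2', 'J6']
Group 2 (M1>M2, sort desc M2): ['J4', 'J7', 'J5', 'J1']
Sequence: J3 → J2 → J6 → J4 → J7 → J5 → J1
Makespan calculation:
  J3: M1 done=2, M2 done=17
  J2: M1 done=9, M2 done=29
  J6: M1 done=26, M2 done=49
  J4: M1 done=43, M2 done=61
  J7: M1 done=52, M2 done=69
  J5: M1 done=69, M2 done=72
  J1: M1 done=73, M2 done=74
= Sequence: J3 → J2 → J6 → J4 → J7 → J5 → J1, Makespan: 74


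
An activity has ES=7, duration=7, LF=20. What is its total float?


EF = ES + duration = 7 + 7 = 14
LS = LF - duration = 20 - 7 = 13
Total Float = LF - EF = 20 - 14
(or LS - ES = 13 - 7)
= 6


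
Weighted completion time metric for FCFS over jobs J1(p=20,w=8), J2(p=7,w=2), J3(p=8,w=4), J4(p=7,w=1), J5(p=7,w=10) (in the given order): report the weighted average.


Completion times:
  J1: C=20, w×C=8×20=160
  J2: C=27, w×C=2×27=54
  J3: C=35, w×C=4×35=140
  J4: C=42, w×C=1×42=42
  J5: C=49, w×C=10×49=490
Sum w×C = 886
Sum w = 25
Weighted avg = 886/25
= 35.44


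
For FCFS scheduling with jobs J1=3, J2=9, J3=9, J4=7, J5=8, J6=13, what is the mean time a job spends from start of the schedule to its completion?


Completion times:
  J1: completes at 3
  J2: completes at 12
  J3: completes at 21
  J4: completes at 28
  J5: completes at 36
  J6: completes at 49
Sum = 149
Average = 149/6
= 24.83


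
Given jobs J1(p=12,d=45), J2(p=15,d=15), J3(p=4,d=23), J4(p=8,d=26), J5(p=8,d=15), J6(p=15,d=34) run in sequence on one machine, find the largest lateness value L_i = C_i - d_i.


Lateness per job (L = C - d):
  J1: C=12, d=45, L=-33
  J2: C=27, d=15, L=12
  J3: C=31, d=23, L=8
  J4: C=39, d=26, L=13
  J5: C=47, d=15, L=32
  J6: C=62, d=34, L=28
Lmax = max(-33, 12, 8, 13, 32, 28)
= 32


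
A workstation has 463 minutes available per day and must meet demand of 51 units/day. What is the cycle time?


Cycle time = available time / demand
= 463 / 51
= 9.08 min/unit


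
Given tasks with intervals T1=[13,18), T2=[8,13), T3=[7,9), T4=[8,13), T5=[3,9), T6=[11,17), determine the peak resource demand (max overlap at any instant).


Check each time point for overlaps:
  t=8: 4 tasks active (T2, T3, T4, T5)
Max concurrent = 4


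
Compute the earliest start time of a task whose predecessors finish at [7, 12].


ES = max of all predecessor completion times
Predecessors: [7, 12]
ES = max(7, 12)
= 12


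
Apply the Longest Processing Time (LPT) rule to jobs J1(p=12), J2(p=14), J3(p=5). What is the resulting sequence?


LPT: sort by longest processing time first
  J2: p=14
  J1: p=12
  J3: p=5
Order: J2 → J1 → J3


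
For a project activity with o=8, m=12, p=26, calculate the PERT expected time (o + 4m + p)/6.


te = (o + 4m + p) / 6
= (8 + 4×12 + 26) / 6
= (8 + 48 + 26) / 6
= 82 / 6
= 13.67


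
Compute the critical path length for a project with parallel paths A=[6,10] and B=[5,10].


Path A: 6 + 10 = 16
Path B: 5 + 10 = 15
Critical path = longest = max(16, 15)
= 16 (Path A)


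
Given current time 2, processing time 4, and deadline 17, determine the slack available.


Slack = due - current_time - processing
= 17 - 2 - 4
= 11


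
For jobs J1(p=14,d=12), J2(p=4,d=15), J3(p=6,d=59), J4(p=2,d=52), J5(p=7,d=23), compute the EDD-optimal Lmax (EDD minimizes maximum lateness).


EDD order: J1 → J2 → J5 → J4 → J3
Completion and lateness:
  J1: C=14, d=12, L=14-12=2
  J2: C=18, d=15, L=18-15=3
  J5: C=25, d=23, L=25-23=2
  J4: C=27, d=52, L=27-52=-25
  J3: C=33, d=59, L=33-59=-26
Lmax = max(2, 3, 2, -25, -26)
= 3


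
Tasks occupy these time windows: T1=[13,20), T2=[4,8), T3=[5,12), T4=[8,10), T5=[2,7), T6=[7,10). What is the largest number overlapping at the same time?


Check each time point for overlaps:
  t=5: 3 tasks active (T2, T3, T5)
Max concurrent = 3


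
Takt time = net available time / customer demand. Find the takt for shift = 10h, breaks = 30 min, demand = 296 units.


Available = 10×60 - 30 = 570 min
Takt time = 570 / 296
= 1.93 min/unit


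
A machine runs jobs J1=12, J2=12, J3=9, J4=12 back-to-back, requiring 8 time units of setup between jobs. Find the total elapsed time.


Makespan = Σ processing + (n-1) × setup
= (12 + 12 + 9 + 12) + (4-1)×8
= 45 + 24
= 69 time units


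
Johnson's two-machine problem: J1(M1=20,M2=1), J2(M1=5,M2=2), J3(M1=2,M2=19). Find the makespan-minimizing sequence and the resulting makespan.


Johnson's rule:
Group 1 (M1≤M2, sort by M1): ['J3']
Group 2 (M1>M2, sort desc M2): ['J2', 'J1']
Sequence: J3 → J2 → J1
Makespan calculation:
  J3: M1 done=2, M2 done=21
  J2: M1 done=7, M2 done=23
  J1: M1 done=27, M2 done=28
= Sequence: J3 → J2 → J1, Makespan: 28


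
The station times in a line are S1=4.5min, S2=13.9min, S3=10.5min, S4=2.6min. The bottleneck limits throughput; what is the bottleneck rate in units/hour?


Bottleneck = longest station time
Station times: [4.5, 13.9, 10.5, 2.6]
Max = 13.9 min
Rate = 60 / 13.9
= 4.32 units/hour (bottleneck: 13.9min)


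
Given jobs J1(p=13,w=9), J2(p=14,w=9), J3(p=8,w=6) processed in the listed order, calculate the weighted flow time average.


Completion times:
  J1: C=13, w×C=9×13=117
  J2: C=27, w×C=9×27=243
  J3: C=35, w×C=6×35=210
Sum w×C = 570
Sum w = 24
Weighted avg = 570/24
= 23.75


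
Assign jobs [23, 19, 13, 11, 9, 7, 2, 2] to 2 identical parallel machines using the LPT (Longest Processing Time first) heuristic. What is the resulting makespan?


Jobs (LPT sorted): [23, 19, 13, 11, 9, 7, 2, 2]
Machines: 2
  J=23 → Machine 1 (load: 0+23=23)
  J=19 → Machine 2 (load: 0+19=19)
  J=13 → Machine 2 (load: 19+13=32)
  J=11 → Machine 1 (load: 23+11=34)
  J=9 → Machine 2 (load: 32+9=41)
  J=7 → Machine 1 (load: 34+7=41)
  J=2 → Machine 1 (load: 41+2=43)
  J=2 → Machine 2 (load: 41+2=43)
Machine loads: [43, 43]
Makespan = max = 43 time units


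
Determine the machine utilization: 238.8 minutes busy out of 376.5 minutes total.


Utilization = busy / total × 100
= 238.8 / 376.5 × 100
= 63.4%


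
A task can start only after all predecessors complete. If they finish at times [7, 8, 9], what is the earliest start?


ES = max of all predecessor completion times
Predecessors: [7, 8, 9]
ES = max(7, 8, 9)
= 9


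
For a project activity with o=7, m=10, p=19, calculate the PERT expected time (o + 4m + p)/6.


te = (o + 4m + p) / 6
= (7 + 4×10 + 19) / 6
= (7 + 40 + 19) / 6
= 66 / 6
= 11.00


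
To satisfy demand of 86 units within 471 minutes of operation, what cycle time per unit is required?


Cycle time = available time / demand
= 471 / 86
= 5.48 min/unit


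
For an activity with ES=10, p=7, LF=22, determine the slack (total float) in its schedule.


EF = ES + duration = 10 + 7 = 17
LS = LF - duration = 22 - 7 = 15
Total Float = LF - EF = 22 - 17
(or LS - ES = 15 - 10)
= 5


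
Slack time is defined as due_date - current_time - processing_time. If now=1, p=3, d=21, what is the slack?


Slack = due - current_time - processing
= 21 - 1 - 3
= 17


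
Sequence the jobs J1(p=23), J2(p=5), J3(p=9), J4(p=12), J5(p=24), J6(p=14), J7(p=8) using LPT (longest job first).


LPT: sort by longest processing time first
  J5: p=24
  J1: p=23
  J6: p=14
  J4: p=12
  J3: p=9
  J7: p=8
  J2: p=5
Order: J5 → J1 → J6 → J4 → J3 → J7 → J2


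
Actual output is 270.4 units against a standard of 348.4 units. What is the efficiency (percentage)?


Efficiency = (actual / standard) × 100
= (270.4 / 348.4) × 100
= 77.6%


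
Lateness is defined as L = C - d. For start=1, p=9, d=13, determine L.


Completion = 1 + 9 = 10
Lateness = C - d = 10 - 13
= -3


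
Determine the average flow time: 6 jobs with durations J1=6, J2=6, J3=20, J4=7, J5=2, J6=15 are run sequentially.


Completion times:
  J1: completes at 6
  J2: completes at 12
  J3: completes at 32
  J4: completes at 39
  J5: completes at 41
  J6: completes at 56
Sum = 186
Average = 186/6
= 31.00


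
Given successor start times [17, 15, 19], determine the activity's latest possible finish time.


LF = min of all successor start times
Successors start at: [17, 15, 19]
LF = min(17, 15, 19)
= 15


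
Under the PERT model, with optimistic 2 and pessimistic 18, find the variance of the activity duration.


σ² = ((p - o) / 6)² = (p - o)² / 36
= (18 - 2)² / 36
= 16² / 36
= 256 / 36
= 7.1111


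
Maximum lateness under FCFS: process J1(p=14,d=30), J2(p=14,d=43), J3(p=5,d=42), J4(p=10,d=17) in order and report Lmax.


Lateness per job (L = C - d):
  J1: C=14, d=30, L=-16
  J2: C=28, d=43, L=-15
  J3: C=33, d=42, L=-9
  J4: C=43, d=17, L=26
Lmax = max(-16, -15, -9, 26)
= 26


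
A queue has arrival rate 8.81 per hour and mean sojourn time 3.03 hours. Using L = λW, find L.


Little's law: L = λ × W
= 8.81 × 3.03
= 26.69


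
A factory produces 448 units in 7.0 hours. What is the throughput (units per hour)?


Throughput = units / time
= 448 / 7.0
= 64.0 units/hour


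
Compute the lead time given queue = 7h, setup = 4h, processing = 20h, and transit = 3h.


Lead time = queue + setup + processing + transit
= 7 + 4 + 20 + 3
= 34 hours


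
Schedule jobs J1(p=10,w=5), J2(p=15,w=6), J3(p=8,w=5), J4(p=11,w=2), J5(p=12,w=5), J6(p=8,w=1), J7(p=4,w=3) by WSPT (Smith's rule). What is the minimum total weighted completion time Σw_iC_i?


WSPT order (by p/w): J7 → J3 → J1 → J5 → J2 → J4 → J6
  J7: C=4, w·C=3×4=12
  J3: C=12, w·C=5×12=60
  J1: C=22, w·C=5×22=110
  J5: C=34, w·C=5×34=170
  J2: C=49, w·C=6×49=294
  J4: C=60, w·C=2×60=120
  J6: C=68, w·C=1×68=68
Σ w·C = 834
= 834


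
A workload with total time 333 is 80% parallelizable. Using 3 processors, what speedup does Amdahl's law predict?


Amdahl's law: T_p = T × ((1-p) + p/N)
= 333 × ((1-0.8) + 0.8/3)
= 333 × (0.20 + 0.2667)
= 333 × 0.4667
= 155.40
Speedup = 333/155.40
= 2.14×


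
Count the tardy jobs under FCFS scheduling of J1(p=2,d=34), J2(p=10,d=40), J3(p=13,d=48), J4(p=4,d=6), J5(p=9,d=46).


Completion vs due date:
  J1: C=2, d=34 → on time
  J2: C=12, d=40 → on time
  J3: C=25, d=48 → on time
  J4: C=29, d=6 → TARDY
  J5: C=38, d=46 → on time
Tardy jobs: J4
Count = 1


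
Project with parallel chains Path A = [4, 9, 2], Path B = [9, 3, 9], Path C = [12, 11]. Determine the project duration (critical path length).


Path A: 4 + 9 + 2 = 15
Path B: 9 + 3 + 9 = 21
Path C: 12 + 11 = 23
Critical path = longest = max(15, 21, 23)
= 23 (Path C)


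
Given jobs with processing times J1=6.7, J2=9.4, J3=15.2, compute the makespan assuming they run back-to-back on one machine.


Sequential makespan: sum all processing times
= 6.7 + 9.4 + 15.2
= 31.3 time units


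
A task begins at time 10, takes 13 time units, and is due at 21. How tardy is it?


Completion = start + processing = 10 + 13 = 23
Tardiness = max(0, C - d) = max(0, 23 - 21)
= max(0, 2)
= 2


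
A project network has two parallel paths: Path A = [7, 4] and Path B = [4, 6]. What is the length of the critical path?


Path A: 7 + 4 = 11
Path B: 4 + 6 = 10
Critical path = longest = max(11, 10)
= 11 (Path A)


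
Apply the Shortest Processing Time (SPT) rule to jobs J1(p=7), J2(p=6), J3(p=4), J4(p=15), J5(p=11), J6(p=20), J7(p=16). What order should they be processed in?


SPT: sort by shortest processing time
  J3: p=4
  J2: p=6
  J1: p=7
  J5: p=11
  J4: p=15
  J7: p=16
  J6: p=20
Order: J3 → J2 → J1 → J5 → J4 → J7 → J6


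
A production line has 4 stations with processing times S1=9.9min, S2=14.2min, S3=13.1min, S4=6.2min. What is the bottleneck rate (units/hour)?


Bottleneck = longest station time
Station times: [9.9, 14.2, 13.1, 6.2]
Max = 14.2 min
Rate = 60 / 14.2
= 4.23 units/hour (bottleneck: 14.2min)


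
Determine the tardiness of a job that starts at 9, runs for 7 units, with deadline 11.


Completion = start + processing = 9 + 7 = 16
Tardiness = max(0, C - d) = max(0, 16 - 11)
= max(0, 5)
= 5


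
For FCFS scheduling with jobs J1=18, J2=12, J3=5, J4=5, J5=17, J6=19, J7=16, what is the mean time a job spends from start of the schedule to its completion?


Completion times:
  J1: completes at 18
  J2: completes at 30
  J3: completes at 35
  J4: completes at 40
  J5: completes at 57
  J6: completes at 76
  J7: completes at 92
Sum = 348
Average = 348/7
= 49.71


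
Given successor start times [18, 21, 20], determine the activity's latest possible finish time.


LF = min of all successor start times
Successors start at: [18, 21, 20]
LF = min(18, 21, 20)
= 18


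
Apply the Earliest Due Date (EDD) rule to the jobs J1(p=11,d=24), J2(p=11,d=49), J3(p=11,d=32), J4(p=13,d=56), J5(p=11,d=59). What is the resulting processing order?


EDD: sort by earliest due date
  J1: d=24, p=11
  J3: d=32, p=11
  J2: d=49, p=11
  J4: d=56, p=13
  J5: d=59, p=11
Order: J1 → J3 → J2 → J4 → J5


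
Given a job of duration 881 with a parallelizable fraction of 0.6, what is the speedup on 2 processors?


Amdahl's law: T_p = T × ((1-p) + p/N)
= 881 × ((1-0.6) + 0.6/2)
= 881 × (0.40 + 0.3000)
= 881 × 0.7000
= 616.70
Speedup = 881/616.70
= 1.43×


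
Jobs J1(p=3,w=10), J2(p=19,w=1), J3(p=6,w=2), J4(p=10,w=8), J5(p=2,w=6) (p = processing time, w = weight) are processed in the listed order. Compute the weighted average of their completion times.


Completion times:
  J1: C=3, w×C=10×3=30
  J2: C=22, w×C=1×22=22
  J3: C=28, w×C=2×28=56
  J4: C=38, w×C=8×38=304
  J5: C=40, w×C=6×40=240
Sum w×C = 652
Sum w = 27
Weighted avg = 652/27
= 24.15


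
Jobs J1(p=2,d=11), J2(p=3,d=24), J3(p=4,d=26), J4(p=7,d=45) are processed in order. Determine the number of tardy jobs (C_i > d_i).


Completion vs due date:
  J1: C=2, d=11 → on time
  J2: C=5, d=24 → on time
  J3: C=9, d=26 → on time
  J4: C=16, d=45 → on time
Tardy jobs: none
Count = 0


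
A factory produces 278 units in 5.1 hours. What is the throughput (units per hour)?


Throughput = units / time
= 278 / 5.1
= 54.5 units/hour


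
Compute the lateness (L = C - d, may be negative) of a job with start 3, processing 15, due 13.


Completion = 3 + 15 = 18
Lateness = C - d = 18 - 13
= 5


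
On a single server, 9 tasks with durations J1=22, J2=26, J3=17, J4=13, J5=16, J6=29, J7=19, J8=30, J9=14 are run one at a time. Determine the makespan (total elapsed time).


Sequential makespan: sum all processing times
= 22 + 26 + 17 + 13 + 16 + 29 + 19 + 30 + 14
= 186 time units


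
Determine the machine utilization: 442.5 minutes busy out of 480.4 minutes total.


Utilization = busy / total × 100
= 442.5 / 480.4 × 100
= 92.1%


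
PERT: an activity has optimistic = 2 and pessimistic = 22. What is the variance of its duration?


σ² = ((p - o) / 6)² = (p - o)² / 36
= (22 - 2)² / 36
= 20² / 36
= 400 / 36
= 11.1111


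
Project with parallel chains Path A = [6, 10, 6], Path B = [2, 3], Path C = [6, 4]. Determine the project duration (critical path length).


Path A: 6 + 10 + 6 = 22
Path B: 2 + 3 = 5
Path C: 6 + 4 = 10
Critical path = longest = max(22, 5, 10)
= 22 (Path A)


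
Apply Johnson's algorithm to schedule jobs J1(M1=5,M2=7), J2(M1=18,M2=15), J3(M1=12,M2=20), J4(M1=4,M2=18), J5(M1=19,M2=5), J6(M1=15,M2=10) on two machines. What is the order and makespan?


Johnson's rule:
Group 1 (M1≤M2, sort by M1): ['J4', 'J1', 'J3']
Group 2 (M1>M2, sort desc M2): ['J2', 'J6', 'J5']
Sequence: J4 → J1 → J3 → J2 → J6 → J5
Makespan calculation:
  J4: M1 done=4, M2 done=22
  J1: M1 done=9, M2 done=29
  J3: M1 done=21, M2 done=49
  J2: M1 done=39, M2 done=64
  J6: M1 done=54, M2 done=74
  J5: M1 done=73, M2 done=79
= Sequence: J4 → J1 → J3 → J2 → J6 → J5, Makespan: 79


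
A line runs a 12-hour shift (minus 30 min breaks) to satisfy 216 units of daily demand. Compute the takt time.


Available = 12×60 - 30 = 690 min
Takt time = 690 / 216
= 3.19 min/unit


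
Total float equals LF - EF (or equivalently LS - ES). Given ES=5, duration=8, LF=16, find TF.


EF = ES + duration = 5 + 8 = 13
LS = LF - duration = 16 - 8 = 8
Total Float = LF - EF = 16 - 13
(or LS - ES = 8 - 5)
= 3


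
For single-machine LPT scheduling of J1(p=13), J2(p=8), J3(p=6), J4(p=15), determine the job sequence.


LPT: sort by longest processing time first
  J4: p=15
  J1: p=13
  J2: p=8
  J3: p=6
Order: J4 → J1 → J2 → J3


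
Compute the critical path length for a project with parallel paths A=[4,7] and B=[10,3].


Path A: 4 + 7 = 11
Path B: 10 + 3 = 13
Critical path = longest = max(11, 13)
= 13 (Path B)


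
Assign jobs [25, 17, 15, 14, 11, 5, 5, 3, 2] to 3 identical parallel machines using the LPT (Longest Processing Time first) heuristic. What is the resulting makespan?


Jobs (LPT sorted): [25, 17, 15, 14, 11, 5, 5, 3, 2]
Machines: 3
  J=25 → Machine 1 (load: 0+25=25)
  J=17 → Machine 2 (load: 0+17=17)
  J=15 → Machine 3 (load: 0+15=15)
  J=14 → Machine 3 (load: 15+14=29)
  J=11 → Machine 2 (load: 17+11=28)
  J=5 → Machine 1 (load: 25+5=30)
  J=5 → Machine 2 (load: 28+5=33)
  J=3 → Machine 3 (load: 29+3=32)
  J=2 → Machine 1 (load: 30+2=32)
Machine loads: [32, 33, 32]
Makespan = max = 33 time units


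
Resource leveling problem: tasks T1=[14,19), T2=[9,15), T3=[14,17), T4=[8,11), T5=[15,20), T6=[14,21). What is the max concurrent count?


Check each time point for overlaps:
  t=14: 4 tasks active (T1, T2, T3, T6)
Max concurrent = 4
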